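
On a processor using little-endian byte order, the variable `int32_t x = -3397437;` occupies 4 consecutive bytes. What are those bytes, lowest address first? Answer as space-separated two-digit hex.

C3 28 CC FF

Two's complement of -3397437 in 32 bits: 3397437 = 0x0033D73D; invert → 0xFFCC28C2; add 1 → 0xFFCC28C3.
Split into bytes (most-significant first): FF CC 28 C3.
Little-endian: lowest address holds the least-significant byte.
So at ascending addresses the bytes are C3 28 CC FF.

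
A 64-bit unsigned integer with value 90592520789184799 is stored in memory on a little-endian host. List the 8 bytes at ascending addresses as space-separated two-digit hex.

1F 51 F2 EC 6A D9 41 01

90592520789184799 in hexadecimal, padded to 64 bits, is 0x0141D96AECF2511F.
Split into bytes (most-significant first): 01 41 D9 6A EC F2 51 1F.
In little-endian order the low byte comes first in memory.
So at ascending addresses the bytes are 1F 51 F2 EC 6A D9 41 01.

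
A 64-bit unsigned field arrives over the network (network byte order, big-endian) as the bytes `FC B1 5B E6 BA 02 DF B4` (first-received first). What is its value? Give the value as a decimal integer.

Big-endian stores the most-significant byte at the lowest address.
The bytes are already most-significant first: 0xFCB15BE6BA02DFB4.
0xFCB15BE6BA02DFB4 = 18208435814956982196.

18208435814956982196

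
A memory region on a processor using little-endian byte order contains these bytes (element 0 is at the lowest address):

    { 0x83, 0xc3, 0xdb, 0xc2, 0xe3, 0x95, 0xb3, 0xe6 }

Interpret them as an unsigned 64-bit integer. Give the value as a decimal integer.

16623795455013929859

Little-endian stores the least-significant byte at the lowest address.
Reassemble most-significant byte first: E6 B3 95 E3 C2 DB C3 83 → 0xE6B395E3C2DBC383.
0xE6B395E3C2DBC383 = 16623795455013929859.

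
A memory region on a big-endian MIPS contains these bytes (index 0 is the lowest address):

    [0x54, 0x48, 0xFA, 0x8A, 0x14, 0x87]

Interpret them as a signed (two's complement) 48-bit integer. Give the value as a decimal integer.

Big-endian stores the most-significant byte at the lowest address.
The bytes are already most-significant first: 0x5448FA8A1487.
0x5448FA8A1487 = 92672417731719.

92672417731719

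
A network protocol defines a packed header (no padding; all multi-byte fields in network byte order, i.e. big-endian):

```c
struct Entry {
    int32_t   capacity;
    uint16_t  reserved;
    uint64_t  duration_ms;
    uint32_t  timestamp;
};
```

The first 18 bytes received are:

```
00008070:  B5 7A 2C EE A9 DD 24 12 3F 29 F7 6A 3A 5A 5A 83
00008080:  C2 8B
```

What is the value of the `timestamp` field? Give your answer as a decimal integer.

`timestamp` follows `capacity` (4 B), `reserved` (2 B), `duration_ms` (8 B), so it starts at offset 4 + 2 + 8 = 14 and occupies 4 bytes.
Bytes at offsets 14..17: 5A 83 C2 8B.
In big-endian order the high byte comes first in memory.
The bytes are already most-significant first: 0x5A83C28B.
0x5A83C28B = 1518584459.

1518584459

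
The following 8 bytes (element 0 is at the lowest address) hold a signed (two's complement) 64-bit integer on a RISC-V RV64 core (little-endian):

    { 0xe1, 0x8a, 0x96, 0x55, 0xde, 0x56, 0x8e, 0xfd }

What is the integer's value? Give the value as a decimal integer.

-176107822502212895

In little-endian order the low byte comes first in memory.
Reassemble most-significant byte first: FD 8E 56 DE 55 96 8A E1 → 0xFD8E56DE55968AE1.
Top bit is set, so as a signed 64-bit value this is 0xFD8E56DE55968AE1 − 2^64 = -176107822502212895.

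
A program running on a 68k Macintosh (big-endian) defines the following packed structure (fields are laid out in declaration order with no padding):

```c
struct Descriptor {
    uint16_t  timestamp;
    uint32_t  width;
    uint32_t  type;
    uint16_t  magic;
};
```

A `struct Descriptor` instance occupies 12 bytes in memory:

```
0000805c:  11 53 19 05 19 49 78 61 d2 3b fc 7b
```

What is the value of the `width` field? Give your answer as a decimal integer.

419764553

`width` follows `timestamp` (2 bytes), so it starts at byte offset 2 and occupies 4 bytes.
Bytes at offsets 2..5: 19 05 19 49.
Big-endian: lowest address holds the most-significant byte.
The bytes are already most-significant first: 0x19051949.
0x19051949 = 419764553.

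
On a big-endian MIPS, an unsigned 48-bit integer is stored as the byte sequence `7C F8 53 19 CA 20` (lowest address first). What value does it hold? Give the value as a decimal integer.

137405987932704

In big-endian order the high byte comes first in memory.
The bytes are already most-significant first: 0x7CF85319CA20.
0x7CF85319CA20 = 137405987932704.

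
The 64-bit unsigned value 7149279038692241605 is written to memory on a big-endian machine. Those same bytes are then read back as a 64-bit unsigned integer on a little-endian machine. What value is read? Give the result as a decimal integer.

14244996935790835555

7149279038692241605 in 64-bit hexadecimal is 0x633757683D65B0C5.
Stored big-endian, the bytes at ascending addresses are 63 37 57 68 3D 65 B0 C5.
Read back as little-endian, the first byte is least significant, giving 0xC5B0653D68573763.
0xC5B0653D68573763 = 14244996935790835555.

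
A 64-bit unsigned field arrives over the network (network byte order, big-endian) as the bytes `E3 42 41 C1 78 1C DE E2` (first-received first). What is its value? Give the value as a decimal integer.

16375723494272196322

Big-endian stores the most-significant byte at the lowest address.
The bytes are already most-significant first: 0xE34241C1781CDEE2.
0xE34241C1781CDEE2 = 16375723494272196322.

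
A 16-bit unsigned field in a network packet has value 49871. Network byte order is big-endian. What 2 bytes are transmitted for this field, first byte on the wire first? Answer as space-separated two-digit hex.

C2 CF

49871 in hexadecimal, padded to 16 bits, is 0xC2CF.
Split into bytes (most-significant first): C2 CF.
Big-endian: lowest address holds the most-significant byte.
So the memory order matches the most-significant-first order: C2 CF.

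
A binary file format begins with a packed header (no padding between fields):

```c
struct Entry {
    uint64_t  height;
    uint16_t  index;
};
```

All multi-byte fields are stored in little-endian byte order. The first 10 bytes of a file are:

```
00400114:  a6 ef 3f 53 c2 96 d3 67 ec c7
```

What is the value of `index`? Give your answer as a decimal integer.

`index` follows `height` (8 bytes), so it starts at byte offset 8 and occupies 2 bytes.
Bytes at offsets 8..9: EC C7.
Little-endian stores the least-significant byte at the lowest address.
Reassemble most-significant byte first: C7 EC → 0xC7EC.
0xC7EC = 51180.

51180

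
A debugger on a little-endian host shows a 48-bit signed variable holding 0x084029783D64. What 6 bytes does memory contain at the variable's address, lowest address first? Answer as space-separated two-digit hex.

Split into bytes (most-significant first): 08 40 29 78 3D 64.
Little-endian: lowest address holds the least-significant byte.
So at ascending addresses the bytes are 64 3D 78 29 40 08.

64 3D 78 29 40 08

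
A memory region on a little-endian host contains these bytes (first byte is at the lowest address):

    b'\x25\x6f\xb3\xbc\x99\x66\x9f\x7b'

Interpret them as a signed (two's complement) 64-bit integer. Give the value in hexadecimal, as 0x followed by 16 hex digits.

In little-endian order the low byte comes first in memory.
Reassemble most-significant byte first: 7B 9F 66 99 BC B3 6F 25 → 0x7B9F6699BCB36F25.

0x7B9F6699BCB36F25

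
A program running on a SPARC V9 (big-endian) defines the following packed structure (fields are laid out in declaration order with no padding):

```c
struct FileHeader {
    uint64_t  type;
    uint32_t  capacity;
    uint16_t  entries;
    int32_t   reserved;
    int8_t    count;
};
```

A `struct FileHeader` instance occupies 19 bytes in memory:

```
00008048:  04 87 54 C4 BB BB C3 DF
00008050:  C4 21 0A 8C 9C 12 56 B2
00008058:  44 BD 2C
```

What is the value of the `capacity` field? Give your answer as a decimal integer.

3290499724

`capacity` follows `type` (8 bytes), so it starts at byte offset 8 and occupies 4 bytes.
Bytes at offsets 8..11: C4 21 0A 8C.
Big-endian stores the most-significant byte at the lowest address.
The bytes are already most-significant first: 0xC4210A8C.
0xC4210A8C = 3290499724.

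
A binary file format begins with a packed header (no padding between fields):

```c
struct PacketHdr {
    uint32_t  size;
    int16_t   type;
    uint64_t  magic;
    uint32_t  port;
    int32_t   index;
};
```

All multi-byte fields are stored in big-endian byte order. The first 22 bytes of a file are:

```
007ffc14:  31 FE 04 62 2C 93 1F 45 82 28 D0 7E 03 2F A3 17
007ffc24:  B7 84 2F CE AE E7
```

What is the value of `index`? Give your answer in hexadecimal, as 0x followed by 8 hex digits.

`index` follows `size` (4 B), `type` (2 B), `magic` (8 B), `port` (4 B), so it starts at offset 4 + 2 + 8 + 4 = 18 and occupies 4 bytes.
Bytes at offsets 18..21: 2F CE AE E7.
Big-endian stores the most-significant byte at the lowest address.
The bytes are already most-significant first: 0x2FCEAEE7.

0x2FCEAEE7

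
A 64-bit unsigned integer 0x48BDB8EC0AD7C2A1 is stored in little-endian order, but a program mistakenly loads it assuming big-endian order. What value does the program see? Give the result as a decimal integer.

11656115227509439816

Stored little-endian, the bytes at ascending addresses are A1 C2 D7 0A EC B8 BD 48.
Read back as big-endian, the last byte is least significant, giving 0xA1C2D70AECB8BD48.
0xA1C2D70AECB8BD48 = 11656115227509439816.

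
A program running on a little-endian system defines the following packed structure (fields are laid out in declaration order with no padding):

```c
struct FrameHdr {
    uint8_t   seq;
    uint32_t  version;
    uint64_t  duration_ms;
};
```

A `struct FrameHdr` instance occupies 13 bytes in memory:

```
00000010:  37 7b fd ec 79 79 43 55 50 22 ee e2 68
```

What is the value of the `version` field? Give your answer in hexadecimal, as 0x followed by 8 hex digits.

`version` follows `seq` (1 byte), so it starts at byte offset 1 and occupies 4 bytes.
Bytes at offsets 1..4: 7B FD EC 79.
Little-endian: lowest address holds the least-significant byte.
Reassemble most-significant byte first: 79 EC FD 7B → 0x79ECFD7B.

0x79ECFD7B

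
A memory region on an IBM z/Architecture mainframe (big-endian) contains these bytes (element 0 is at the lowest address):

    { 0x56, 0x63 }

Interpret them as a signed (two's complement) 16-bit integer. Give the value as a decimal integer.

Big-endian stores the most-significant byte at the lowest address.
The bytes are already most-significant first: 0x5663.
0x5663 = 22115.

22115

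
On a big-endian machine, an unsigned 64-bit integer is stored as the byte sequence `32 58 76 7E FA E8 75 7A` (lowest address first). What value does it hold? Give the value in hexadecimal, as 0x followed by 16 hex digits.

In big-endian order the high byte comes first in memory.
The bytes are already most-significant first: 0x3258767EFAE8757A.

0x3258767EFAE8757A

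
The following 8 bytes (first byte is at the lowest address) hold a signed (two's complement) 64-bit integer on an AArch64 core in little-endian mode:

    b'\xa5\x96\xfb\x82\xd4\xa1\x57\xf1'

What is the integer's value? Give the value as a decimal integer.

Little-endian stores the least-significant byte at the lowest address.
Reassemble most-significant byte first: F1 57 A1 D4 82 FB 96 A5 → 0xF157A1D482FB96A5.
Top bit is set, so as a signed 64-bit value this is 0xF157A1D482FB96A5 − 2^64 = -1056197653492427099.

-1056197653492427099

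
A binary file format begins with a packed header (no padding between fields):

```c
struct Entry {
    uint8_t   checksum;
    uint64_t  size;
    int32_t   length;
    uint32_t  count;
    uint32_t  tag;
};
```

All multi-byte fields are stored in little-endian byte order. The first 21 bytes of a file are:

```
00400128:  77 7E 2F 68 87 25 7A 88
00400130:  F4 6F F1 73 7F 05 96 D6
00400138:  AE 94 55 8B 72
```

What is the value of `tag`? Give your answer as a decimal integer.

`tag` follows `checksum` (1 B), `size` (8 B), `length` (4 B), `count` (4 B), so it starts at offset 1 + 8 + 4 + 4 = 17 and occupies 4 bytes.
Bytes at offsets 17..20: 94 55 8B 72.
In little-endian order the low byte comes first in memory.
Reassemble most-significant byte first: 72 8B 55 94 → 0x728B5594.
0x728B5594 = 1921734036.

1921734036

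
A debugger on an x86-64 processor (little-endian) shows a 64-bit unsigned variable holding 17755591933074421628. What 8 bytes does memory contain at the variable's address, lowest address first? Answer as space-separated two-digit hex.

17755591933074421628 in hexadecimal, padded to 64 bits, is 0xF66888CA3BB1377C.
Split into bytes (most-significant first): F6 68 88 CA 3B B1 37 7C.
Little-endian stores the least-significant byte at the lowest address.
So at ascending addresses the bytes are 7C 37 B1 3B CA 88 68 F6.

7C 37 B1 3B CA 88 68 F6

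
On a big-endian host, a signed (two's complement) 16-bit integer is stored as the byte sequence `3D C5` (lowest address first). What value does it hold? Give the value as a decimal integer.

In big-endian order the high byte comes first in memory.
The bytes are already most-significant first: 0x3DC5.
0x3DC5 = 15813.

15813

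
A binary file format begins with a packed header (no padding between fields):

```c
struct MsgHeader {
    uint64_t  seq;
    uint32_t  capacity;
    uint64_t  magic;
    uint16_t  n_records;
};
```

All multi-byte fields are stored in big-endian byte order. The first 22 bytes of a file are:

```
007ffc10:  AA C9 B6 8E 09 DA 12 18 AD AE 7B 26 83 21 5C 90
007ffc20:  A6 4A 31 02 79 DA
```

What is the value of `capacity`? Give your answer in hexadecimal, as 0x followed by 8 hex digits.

`capacity` follows `seq` (8 bytes), so it starts at byte offset 8 and occupies 4 bytes.
Bytes at offsets 8..11: AD AE 7B 26.
Big-endian: lowest address holds the most-significant byte.
The bytes are already most-significant first: 0xADAE7B26.

0xADAE7B26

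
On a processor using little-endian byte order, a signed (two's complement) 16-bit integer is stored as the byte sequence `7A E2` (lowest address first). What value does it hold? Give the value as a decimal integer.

-7558

Little-endian stores the least-significant byte at the lowest address.
Reassemble most-significant byte first: E2 7A → 0xE27A.
Top bit is set, so as a signed 16-bit value this is 0xE27A − 2^16 = -7558.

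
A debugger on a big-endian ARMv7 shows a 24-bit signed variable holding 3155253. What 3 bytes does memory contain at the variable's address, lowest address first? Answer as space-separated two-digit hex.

30 25 35

3155253 in hexadecimal, padded to 24 bits, is 0x302535.
Split into bytes (most-significant first): 30 25 35.
Big-endian stores the most-significant byte at the lowest address.
So the memory order matches the most-significant-first order: 30 25 35.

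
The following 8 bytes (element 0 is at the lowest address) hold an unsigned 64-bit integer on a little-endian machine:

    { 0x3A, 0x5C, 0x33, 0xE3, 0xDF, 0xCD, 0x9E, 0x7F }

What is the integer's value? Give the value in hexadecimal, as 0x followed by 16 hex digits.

0x7F9ECDDFE3335C3A

In little-endian order the low byte comes first in memory.
Reassemble most-significant byte first: 7F 9E CD DF E3 33 5C 3A → 0x7F9ECDDFE3335C3A.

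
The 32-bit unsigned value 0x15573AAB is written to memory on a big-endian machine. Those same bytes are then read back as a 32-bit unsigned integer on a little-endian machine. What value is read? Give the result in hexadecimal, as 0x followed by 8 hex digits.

Stored big-endian, the bytes at ascending addresses are 15 57 3A AB.
Read back as little-endian, the first byte is least significant, giving 0xAB3A5715.

0xAB3A5715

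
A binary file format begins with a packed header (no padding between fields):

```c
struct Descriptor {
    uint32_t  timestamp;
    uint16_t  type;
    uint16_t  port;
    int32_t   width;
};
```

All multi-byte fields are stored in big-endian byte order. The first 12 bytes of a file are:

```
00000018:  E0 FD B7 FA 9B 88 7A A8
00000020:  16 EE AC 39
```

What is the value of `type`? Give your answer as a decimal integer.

`type` follows `timestamp` (4 bytes), so it starts at byte offset 4 and occupies 2 bytes.
Bytes at offsets 4..5: 9B 88.
In big-endian order the high byte comes first in memory.
The bytes are already most-significant first: 0x9B88.
0x9B88 = 39816.

39816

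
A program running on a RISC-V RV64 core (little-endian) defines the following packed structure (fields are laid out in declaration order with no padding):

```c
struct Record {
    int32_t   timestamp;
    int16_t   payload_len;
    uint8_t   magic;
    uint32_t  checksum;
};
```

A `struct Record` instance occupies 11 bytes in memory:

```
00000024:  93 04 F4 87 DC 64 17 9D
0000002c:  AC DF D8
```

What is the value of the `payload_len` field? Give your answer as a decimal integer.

`payload_len` follows `timestamp` (4 bytes), so it starts at byte offset 4 and occupies 2 bytes.
Bytes at offsets 4..5: DC 64.
Little-endian stores the least-significant byte at the lowest address.
Reassemble most-significant byte first: 64 DC → 0x64DC.
0x64DC = 25820.

25820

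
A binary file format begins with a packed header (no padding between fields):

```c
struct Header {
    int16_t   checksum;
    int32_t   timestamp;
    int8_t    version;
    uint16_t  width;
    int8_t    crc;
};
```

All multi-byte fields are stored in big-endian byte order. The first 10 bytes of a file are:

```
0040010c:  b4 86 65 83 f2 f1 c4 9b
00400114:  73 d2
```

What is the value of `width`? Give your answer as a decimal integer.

39795

`width` follows `checksum` (2 B), `timestamp` (4 B), `version` (1 B), so it starts at offset 2 + 4 + 1 = 7 and occupies 2 bytes.
Bytes at offsets 7..8: 9B 73.
Big-endian stores the most-significant byte at the lowest address.
The bytes are already most-significant first: 0x9B73.
0x9B73 = 39795.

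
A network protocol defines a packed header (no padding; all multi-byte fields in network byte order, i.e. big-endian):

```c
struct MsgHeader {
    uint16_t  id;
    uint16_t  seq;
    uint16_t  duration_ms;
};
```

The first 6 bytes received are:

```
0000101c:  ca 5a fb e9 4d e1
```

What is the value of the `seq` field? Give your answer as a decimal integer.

`seq` follows `id` (2 bytes), so it starts at byte offset 2 and occupies 2 bytes.
Bytes at offsets 2..3: FB E9.
Big-endian stores the most-significant byte at the lowest address.
The bytes are already most-significant first: 0xFBE9.
0xFBE9 = 64489.

64489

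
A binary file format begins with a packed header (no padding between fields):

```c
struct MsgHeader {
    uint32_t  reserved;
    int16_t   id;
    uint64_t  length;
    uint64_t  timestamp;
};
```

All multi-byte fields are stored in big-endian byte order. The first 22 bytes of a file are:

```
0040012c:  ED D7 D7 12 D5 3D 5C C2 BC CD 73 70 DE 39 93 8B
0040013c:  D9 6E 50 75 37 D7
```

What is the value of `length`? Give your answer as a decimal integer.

6684112387562331705

`length` follows `reserved` (4 B), `id` (2 B), so it starts at offset 4 + 2 = 6 and occupies 8 bytes.
Bytes at offsets 6..13: 5C C2 BC CD 73 70 DE 39.
Big-endian stores the most-significant byte at the lowest address.
The bytes are already most-significant first: 0x5CC2BCCD7370DE39.
0x5CC2BCCD7370DE39 = 6684112387562331705.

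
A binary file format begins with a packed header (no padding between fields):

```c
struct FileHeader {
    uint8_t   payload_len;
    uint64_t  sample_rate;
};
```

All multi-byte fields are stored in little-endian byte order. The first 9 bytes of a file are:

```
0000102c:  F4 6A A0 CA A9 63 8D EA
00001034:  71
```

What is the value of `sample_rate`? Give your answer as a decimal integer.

`sample_rate` follows `payload_len` (1 byte), so it starts at byte offset 1 and occupies 8 bytes.
Bytes at offsets 1..8: 6A A0 CA A9 63 8D EA 71.
In little-endian order the low byte comes first in memory.
Reassemble most-significant byte first: 71 EA 8D 63 A9 CA A0 6A → 0x71EA8D63A9CAA06A.
0x71EA8D63A9CAA06A = 8208528730026057834.

8208528730026057834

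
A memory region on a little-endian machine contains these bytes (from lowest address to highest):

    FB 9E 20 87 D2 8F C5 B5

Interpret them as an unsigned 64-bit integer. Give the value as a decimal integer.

13098033225649921787

In little-endian order the low byte comes first in memory.
Reassemble most-significant byte first: B5 C5 8F D2 87 20 9E FB → 0xB5C58FD287209EFB.
0xB5C58FD287209EFB = 13098033225649921787.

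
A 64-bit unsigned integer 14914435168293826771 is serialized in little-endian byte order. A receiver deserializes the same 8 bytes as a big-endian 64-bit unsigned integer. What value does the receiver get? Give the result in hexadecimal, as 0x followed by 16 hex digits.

14914435168293826771 in 64-bit hexadecimal is 0xCEFAB7C3F7BF30D3.
Stored little-endian, the bytes at ascending addresses are D3 30 BF F7 C3 B7 FA CE.
Read back as big-endian, the last byte is least significant, giving 0xD330BFF7C3B7FACE.

0xD330BFF7C3B7FACE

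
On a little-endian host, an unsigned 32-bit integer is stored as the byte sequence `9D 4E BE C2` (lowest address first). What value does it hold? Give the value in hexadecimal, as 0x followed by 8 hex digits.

0xC2BE4E9D

Little-endian stores the least-significant byte at the lowest address.
Reassemble most-significant byte first: C2 BE 4E 9D → 0xC2BE4E9D.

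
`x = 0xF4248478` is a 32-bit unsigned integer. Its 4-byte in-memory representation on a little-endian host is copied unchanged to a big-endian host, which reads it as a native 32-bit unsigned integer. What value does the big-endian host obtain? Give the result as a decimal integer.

2021926132

Stored little-endian, the bytes at ascending addresses are 78 84 24 F4.
Read back as big-endian, the last byte is least significant, giving 0x788424F4.
0x788424F4 = 2021926132.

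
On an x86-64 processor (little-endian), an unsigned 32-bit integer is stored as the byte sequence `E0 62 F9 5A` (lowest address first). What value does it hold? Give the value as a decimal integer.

Little-endian: lowest address holds the least-significant byte.
Reassemble most-significant byte first: 5A F9 62 E0 → 0x5AF962E0.
0x5AF962E0 = 1526293216.

1526293216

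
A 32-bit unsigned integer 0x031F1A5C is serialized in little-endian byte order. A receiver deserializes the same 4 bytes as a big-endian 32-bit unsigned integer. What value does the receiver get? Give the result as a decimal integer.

1545215747

Stored little-endian, the bytes at ascending addresses are 5C 1A 1F 03.
Read back as big-endian, the last byte is least significant, giving 0x5C1A1F03.
0x5C1A1F03 = 1545215747.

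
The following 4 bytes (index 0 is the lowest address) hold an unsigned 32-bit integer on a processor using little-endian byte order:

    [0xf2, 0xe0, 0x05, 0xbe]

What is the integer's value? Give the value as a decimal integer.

In little-endian order the low byte comes first in memory.
Reassemble most-significant byte first: BE 05 E0 F2 → 0xBE05E0F2.
0xBE05E0F2 = 3188056306.

3188056306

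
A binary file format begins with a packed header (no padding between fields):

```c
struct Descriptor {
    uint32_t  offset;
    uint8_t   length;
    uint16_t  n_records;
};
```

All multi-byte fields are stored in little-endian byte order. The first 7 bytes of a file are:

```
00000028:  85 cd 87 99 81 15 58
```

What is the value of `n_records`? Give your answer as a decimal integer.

22549

`n_records` follows `offset` (4 B), `length` (1 B), so it starts at offset 4 + 1 = 5 and occupies 2 bytes.
Bytes at offsets 5..6: 15 58.
In little-endian order the low byte comes first in memory.
Reassemble most-significant byte first: 58 15 → 0x5815.
0x5815 = 22549.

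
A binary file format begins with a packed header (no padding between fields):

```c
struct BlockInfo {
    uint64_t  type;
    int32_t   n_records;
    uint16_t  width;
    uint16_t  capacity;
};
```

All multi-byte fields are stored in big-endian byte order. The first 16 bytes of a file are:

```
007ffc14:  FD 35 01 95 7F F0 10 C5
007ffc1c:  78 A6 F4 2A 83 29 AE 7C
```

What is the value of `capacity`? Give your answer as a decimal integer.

`capacity` follows `type` (8 B), `n_records` (4 B), `width` (2 B), so it starts at offset 8 + 4 + 2 = 14 and occupies 2 bytes.
Bytes at offsets 14..15: AE 7C.
Big-endian: lowest address holds the most-significant byte.
The bytes are already most-significant first: 0xAE7C.
0xAE7C = 44668.

44668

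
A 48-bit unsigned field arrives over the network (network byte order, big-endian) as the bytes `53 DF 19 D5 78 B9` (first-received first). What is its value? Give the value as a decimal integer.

Big-endian stores the most-significant byte at the lowest address.
The bytes are already most-significant first: 0x53DF19D578B9.
0x53DF19D578B9 = 92217676232889.

92217676232889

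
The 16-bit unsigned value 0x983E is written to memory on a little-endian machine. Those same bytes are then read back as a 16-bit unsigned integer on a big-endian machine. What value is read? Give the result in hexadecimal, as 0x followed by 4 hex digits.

0x3E98

Stored little-endian, the bytes at ascending addresses are 3E 98.
Read back as big-endian, the last byte is least significant, giving 0x3E98.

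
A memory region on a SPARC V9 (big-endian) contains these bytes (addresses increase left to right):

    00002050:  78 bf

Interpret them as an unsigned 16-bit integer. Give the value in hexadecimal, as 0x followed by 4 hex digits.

0x78BF

Big-endian: lowest address holds the most-significant byte.
The bytes are already most-significant first: 0x78BF.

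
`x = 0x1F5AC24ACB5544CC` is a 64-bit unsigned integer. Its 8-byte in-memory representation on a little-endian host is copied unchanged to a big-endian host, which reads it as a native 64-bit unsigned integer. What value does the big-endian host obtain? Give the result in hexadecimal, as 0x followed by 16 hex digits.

Stored little-endian, the bytes at ascending addresses are CC 44 55 CB 4A C2 5A 1F.
Read back as big-endian, the last byte is least significant, giving 0xCC4455CB4AC25A1F.

0xCC4455CB4AC25A1F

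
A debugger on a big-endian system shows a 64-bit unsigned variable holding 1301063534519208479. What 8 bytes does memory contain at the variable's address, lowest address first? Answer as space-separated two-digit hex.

1301063534519208479 in hexadecimal, padded to 64 bits, is 0x120E4E642D3B4A1F.
Split into bytes (most-significant first): 12 0E 4E 64 2D 3B 4A 1F.
Big-endian: lowest address holds the most-significant byte.
So the memory order matches the most-significant-first order: 12 0E 4E 64 2D 3B 4A 1F.

12 0E 4E 64 2D 3B 4A 1F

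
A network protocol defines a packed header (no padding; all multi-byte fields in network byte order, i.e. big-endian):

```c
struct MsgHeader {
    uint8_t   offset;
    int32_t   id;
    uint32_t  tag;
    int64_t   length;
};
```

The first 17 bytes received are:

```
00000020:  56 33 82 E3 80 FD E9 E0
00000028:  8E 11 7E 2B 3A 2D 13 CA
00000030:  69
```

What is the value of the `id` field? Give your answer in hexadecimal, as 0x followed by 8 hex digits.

`id` follows `offset` (1 byte), so it starts at byte offset 1 and occupies 4 bytes.
Bytes at offsets 1..4: 33 82 E3 80.
Big-endian: lowest address holds the most-significant byte.
The bytes are already most-significant first: 0x3382E380.

0x3382E380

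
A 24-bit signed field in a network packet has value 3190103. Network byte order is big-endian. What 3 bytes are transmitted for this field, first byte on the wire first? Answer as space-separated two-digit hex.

30 AD 57

3190103 in hexadecimal, padded to 24 bits, is 0x30AD57.
Split into bytes (most-significant first): 30 AD 57.
Big-endian: lowest address holds the most-significant byte.
So the memory order matches the most-significant-first order: 30 AD 57.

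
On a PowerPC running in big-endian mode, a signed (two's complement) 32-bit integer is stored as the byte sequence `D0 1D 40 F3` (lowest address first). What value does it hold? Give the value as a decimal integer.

-803389197

In big-endian order the high byte comes first in memory.
The bytes are already most-significant first: 0xD01D40F3.
Top bit is set, so as a signed 32-bit value this is 0xD01D40F3 − 2^32 = -803389197.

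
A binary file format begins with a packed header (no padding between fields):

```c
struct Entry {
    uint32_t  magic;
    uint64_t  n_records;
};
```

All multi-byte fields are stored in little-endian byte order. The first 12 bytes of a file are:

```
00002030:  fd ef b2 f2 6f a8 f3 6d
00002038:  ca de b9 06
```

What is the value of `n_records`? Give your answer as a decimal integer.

`n_records` follows `magic` (4 bytes), so it starts at byte offset 4 and occupies 8 bytes.
Bytes at offsets 4..11: 6F A8 F3 6D CA DE B9 06.
Little-endian: lowest address holds the least-significant byte.
Reassemble most-significant byte first: 06 B9 DE CA 6D F3 A8 6F → 0x06B9DECA6DF3A86F.
0x06B9DECA6DF3A86F = 484663395928483951.

484663395928483951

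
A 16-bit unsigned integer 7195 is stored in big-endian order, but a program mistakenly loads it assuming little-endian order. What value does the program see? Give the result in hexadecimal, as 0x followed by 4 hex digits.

7195 in 16-bit hexadecimal is 0x1C1B.
Stored big-endian, the bytes at ascending addresses are 1C 1B.
Read back as little-endian, the first byte is least significant, giving 0x1B1C.

0x1B1C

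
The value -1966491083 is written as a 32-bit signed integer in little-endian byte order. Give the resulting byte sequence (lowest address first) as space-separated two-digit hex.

35 BA C9 8A

Two's complement of -1966491083 in 32 bits: 1966491083 = 0x753645CB; invert → 0x8AC9BA34; add 1 → 0x8AC9BA35.
Split into bytes (most-significant first): 8A C9 BA 35.
In little-endian order the low byte comes first in memory.
So at ascending addresses the bytes are 35 BA C9 8A.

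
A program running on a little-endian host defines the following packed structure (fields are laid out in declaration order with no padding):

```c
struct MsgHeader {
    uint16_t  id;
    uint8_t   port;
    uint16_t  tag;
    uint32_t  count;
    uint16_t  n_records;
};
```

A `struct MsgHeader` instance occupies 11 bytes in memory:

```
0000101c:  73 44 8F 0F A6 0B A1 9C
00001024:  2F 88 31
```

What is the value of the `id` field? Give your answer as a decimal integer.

`id` is the first field, at byte offset 0, occupying 2 bytes.
Bytes at offsets 0..1: 73 44.
In little-endian order the low byte comes first in memory.
Reassemble most-significant byte first: 44 73 → 0x4473.
0x4473 = 17523.

17523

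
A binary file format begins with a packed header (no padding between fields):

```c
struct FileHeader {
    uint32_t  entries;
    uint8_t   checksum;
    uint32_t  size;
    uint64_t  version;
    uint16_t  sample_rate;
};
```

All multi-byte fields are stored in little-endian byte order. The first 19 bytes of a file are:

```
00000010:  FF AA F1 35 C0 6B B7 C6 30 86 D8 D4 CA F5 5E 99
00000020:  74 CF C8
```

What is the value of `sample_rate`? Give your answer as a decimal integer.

`sample_rate` follows `entries` (4 B), `checksum` (1 B), `size` (4 B), `version` (8 B), so it starts at offset 4 + 1 + 4 + 8 = 17 and occupies 2 bytes.
Bytes at offsets 17..18: CF C8.
Little-endian stores the least-significant byte at the lowest address.
Reassemble most-significant byte first: C8 CF → 0xC8CF.
0xC8CF = 51407.

51407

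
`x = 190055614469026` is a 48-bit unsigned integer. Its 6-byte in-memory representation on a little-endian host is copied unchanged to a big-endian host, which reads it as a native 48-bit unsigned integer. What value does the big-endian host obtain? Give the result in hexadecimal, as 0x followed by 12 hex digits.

0xA25363C5DAAC

190055614469026 in 48-bit hexadecimal is 0xACDAC56353A2.
Stored little-endian, the bytes at ascending addresses are A2 53 63 C5 DA AC.
Read back as big-endian, the last byte is least significant, giving 0xA25363C5DAAC.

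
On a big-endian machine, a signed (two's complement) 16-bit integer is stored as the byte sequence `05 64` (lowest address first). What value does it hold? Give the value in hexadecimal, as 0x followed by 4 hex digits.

In big-endian order the high byte comes first in memory.
The bytes are already most-significant first: 0x0564.

0x0564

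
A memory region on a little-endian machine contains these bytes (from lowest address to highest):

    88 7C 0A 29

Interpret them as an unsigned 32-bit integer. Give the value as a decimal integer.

Little-endian: lowest address holds the least-significant byte.
Reassemble most-significant byte first: 29 0A 7C 88 → 0x290A7C88.
0x290A7C88 = 688553096.

688553096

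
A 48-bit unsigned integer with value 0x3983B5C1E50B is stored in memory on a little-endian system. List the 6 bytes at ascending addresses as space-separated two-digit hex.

0B E5 C1 B5 83 39

Split into bytes (most-significant first): 39 83 B5 C1 E5 0B.
Little-endian: lowest address holds the least-significant byte.
So at ascending addresses the bytes are 0B E5 C1 B5 83 39.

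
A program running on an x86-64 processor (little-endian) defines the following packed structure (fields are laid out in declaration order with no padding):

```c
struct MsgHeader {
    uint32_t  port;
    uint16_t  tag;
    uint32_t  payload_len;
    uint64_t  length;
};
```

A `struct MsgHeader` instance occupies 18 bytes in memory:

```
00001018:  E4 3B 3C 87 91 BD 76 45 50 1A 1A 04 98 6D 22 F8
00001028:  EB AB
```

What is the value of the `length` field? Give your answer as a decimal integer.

`length` follows `port` (4 B), `tag` (2 B), `payload_len` (4 B), so it starts at offset 4 + 2 + 4 = 10 and occupies 8 bytes.
Bytes at offsets 10..17: 1A 04 98 6D 22 F8 EB AB.
Little-endian stores the least-significant byte at the lowest address.
Reassemble most-significant byte first: AB EB F8 22 6D 98 04 1A → 0xABEBF8226D98041A.
0xABEBF8226D98041A = 12388268026763936794.

12388268026763936794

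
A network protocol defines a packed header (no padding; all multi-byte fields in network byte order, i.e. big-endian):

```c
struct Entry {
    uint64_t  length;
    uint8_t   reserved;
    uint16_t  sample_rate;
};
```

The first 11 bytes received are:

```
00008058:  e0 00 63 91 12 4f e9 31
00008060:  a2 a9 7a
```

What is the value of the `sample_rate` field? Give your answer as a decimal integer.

43386

`sample_rate` follows `length` (8 B), `reserved` (1 B), so it starts at offset 8 + 1 = 9 and occupies 2 bytes.
Bytes at offsets 9..10: A9 7A.
In big-endian order the high byte comes first in memory.
The bytes are already most-significant first: 0xA97A.
0xA97A = 43386.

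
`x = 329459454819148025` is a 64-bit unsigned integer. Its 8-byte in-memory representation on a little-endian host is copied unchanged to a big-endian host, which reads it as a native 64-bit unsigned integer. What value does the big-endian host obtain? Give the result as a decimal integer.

17987486779673514500

329459454819148025 in 64-bit hexadecimal is 0x049279A0EC63A0F9.
Stored little-endian, the bytes at ascending addresses are F9 A0 63 EC A0 79 92 04.
Read back as big-endian, the last byte is least significant, giving 0xF9A063ECA0799204.
0xF9A063ECA0799204 = 17987486779673514500.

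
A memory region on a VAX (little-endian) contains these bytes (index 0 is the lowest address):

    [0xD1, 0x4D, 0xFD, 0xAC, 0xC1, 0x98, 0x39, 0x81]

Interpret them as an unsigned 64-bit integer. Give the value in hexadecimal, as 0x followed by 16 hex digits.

Little-endian: lowest address holds the least-significant byte.
Reassemble most-significant byte first: 81 39 98 C1 AC FD 4D D1 → 0x813998C1ACFD4DD1.

0x813998C1ACFD4DD1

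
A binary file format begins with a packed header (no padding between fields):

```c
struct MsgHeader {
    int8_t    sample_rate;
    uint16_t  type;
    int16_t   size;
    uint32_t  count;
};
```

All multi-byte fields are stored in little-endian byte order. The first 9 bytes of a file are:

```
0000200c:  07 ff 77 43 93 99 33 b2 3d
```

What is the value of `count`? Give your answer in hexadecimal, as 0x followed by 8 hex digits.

0x3DB23399

`count` follows `sample_rate` (1 B), `type` (2 B), `size` (2 B), so it starts at offset 1 + 2 + 2 = 5 and occupies 4 bytes.
Bytes at offsets 5..8: 99 33 B2 3D.
Little-endian: lowest address holds the least-significant byte.
Reassemble most-significant byte first: 3D B2 33 99 → 0x3DB23399.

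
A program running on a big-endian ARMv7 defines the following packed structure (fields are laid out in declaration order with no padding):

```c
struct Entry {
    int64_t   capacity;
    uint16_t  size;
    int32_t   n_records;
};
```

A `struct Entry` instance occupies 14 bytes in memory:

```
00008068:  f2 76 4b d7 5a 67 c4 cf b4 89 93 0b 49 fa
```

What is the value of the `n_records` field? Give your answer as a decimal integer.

`n_records` follows `capacity` (8 B), `size` (2 B), so it starts at offset 8 + 2 = 10 and occupies 4 bytes.
Bytes at offsets 10..13: 93 0B 49 FA.
In big-endian order the high byte comes first in memory.
The bytes are already most-significant first: 0x930B49FA.
Top bit is set, so as a signed 32-bit value this is 0x930B49FA − 2^32 = -1827976710.

-1827976710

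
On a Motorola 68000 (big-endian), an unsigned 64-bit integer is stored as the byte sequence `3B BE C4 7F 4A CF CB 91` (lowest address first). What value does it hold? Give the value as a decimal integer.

4305094344807795601

In big-endian order the high byte comes first in memory.
The bytes are already most-significant first: 0x3BBEC47F4ACFCB91.
0x3BBEC47F4ACFCB91 = 4305094344807795601.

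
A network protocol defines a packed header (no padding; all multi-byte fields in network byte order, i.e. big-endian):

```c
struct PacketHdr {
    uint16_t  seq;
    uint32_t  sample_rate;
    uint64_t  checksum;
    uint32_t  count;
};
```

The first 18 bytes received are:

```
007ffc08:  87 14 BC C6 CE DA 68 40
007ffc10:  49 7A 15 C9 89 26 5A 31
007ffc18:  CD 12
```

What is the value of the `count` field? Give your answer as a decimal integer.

`count` follows `seq` (2 B), `sample_rate` (4 B), `checksum` (8 B), so it starts at offset 2 + 4 + 8 = 14 and occupies 4 bytes.
Bytes at offsets 14..17: 5A 31 CD 12.
Big-endian: lowest address holds the most-significant byte.
The bytes are already most-significant first: 0x5A31CD12.
0x5A31CD12 = 1513213202.

1513213202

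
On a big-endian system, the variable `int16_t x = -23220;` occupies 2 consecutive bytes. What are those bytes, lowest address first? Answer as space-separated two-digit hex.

Two's complement of -23220 in 16 bits: 23220 = 0x5AB4; invert → 0xA54B; add 1 → 0xA54C.
Split into bytes (most-significant first): A5 4C.
In big-endian order the high byte comes first in memory.
So the memory order matches the most-significant-first order: A5 4C.

A5 4C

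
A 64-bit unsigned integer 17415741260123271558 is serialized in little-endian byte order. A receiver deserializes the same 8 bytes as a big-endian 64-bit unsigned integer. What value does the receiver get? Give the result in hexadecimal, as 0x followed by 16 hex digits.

17415741260123271558 in 64-bit hexadecimal is 0xF1B124674DC2F186.
Stored little-endian, the bytes at ascending addresses are 86 F1 C2 4D 67 24 B1 F1.
Read back as big-endian, the last byte is least significant, giving 0x86F1C24D6724B1F1.

0x86F1C24D6724B1F1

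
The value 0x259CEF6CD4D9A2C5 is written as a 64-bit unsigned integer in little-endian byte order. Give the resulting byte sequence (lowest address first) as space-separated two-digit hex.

C5 A2 D9 D4 6C EF 9C 25

Split into bytes (most-significant first): 25 9C EF 6C D4 D9 A2 C5.
Little-endian stores the least-significant byte at the lowest address.
So at ascending addresses the bytes are C5 A2 D9 D4 6C EF 9C 25.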